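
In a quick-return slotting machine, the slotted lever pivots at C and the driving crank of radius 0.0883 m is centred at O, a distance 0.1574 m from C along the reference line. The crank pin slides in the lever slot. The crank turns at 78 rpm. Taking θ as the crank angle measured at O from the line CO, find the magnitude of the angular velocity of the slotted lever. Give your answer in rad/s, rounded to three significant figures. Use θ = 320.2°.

2.80

ω = 8.168 rad/s (from 78 rpm).
Crank pin A relative to C: A = (d + r cosθ, r sinθ); lever angle φ = atan2(r sinθ, d + r cosθ).
Differentiating tanφ: φ̇ = rω(d cosθ + r)/(d² + r² + 2dr cosθ).
d² + r² + 2dr cosθ = |CA|² = 0.0539275 m²;  d cosθ + r = +0.20923 m.
|ω_lever| = |0.0883·8.168·+0.20923| / 0.0539275 = 2.7983 rad/s.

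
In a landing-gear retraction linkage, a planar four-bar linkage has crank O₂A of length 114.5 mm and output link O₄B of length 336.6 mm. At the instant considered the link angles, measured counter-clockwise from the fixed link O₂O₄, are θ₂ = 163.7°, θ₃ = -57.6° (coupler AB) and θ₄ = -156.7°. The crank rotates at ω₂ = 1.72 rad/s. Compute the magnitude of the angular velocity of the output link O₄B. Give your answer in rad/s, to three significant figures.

0.391

ω₂ = 1.72 rad/s
Differentiating the loop-closure r₂e^{iθ₂}+r₃e^{iθ₃}=r₁+r₄e^{iθ₄} gives r₂ω₂e^{iθ₂}+r₃ω₃e^{iθ₃}=r₄ω₄e^{iθ₄}.
Eliminating the other unknown: ω₄ = r₂ω₂ sin(θ₂−θ₃) / [r₄ sin(θ₄−θ₃)].
Numerator sine = -0.66000; denominator sine = -0.98741.
Result = 0.1145·1.72·(-0.66000) / (0.3366·(-0.98741)) = +0.39108 rad/s; magnitude 0.39108 rad/s.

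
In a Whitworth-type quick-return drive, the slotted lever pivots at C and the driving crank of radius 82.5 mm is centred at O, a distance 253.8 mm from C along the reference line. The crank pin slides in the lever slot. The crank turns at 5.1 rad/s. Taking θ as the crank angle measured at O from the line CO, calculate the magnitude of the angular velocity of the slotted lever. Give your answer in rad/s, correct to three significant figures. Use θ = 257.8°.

0.195

ω = 5.1 rad/s
Crank pin A relative to C: A = (d + r cosθ, r sinθ); lever angle φ = atan2(r sinθ, d + r cosθ).
Differentiating tanφ: φ̇ = rω(d cosθ + r)/(d² + r² + 2dr cosθ).
d² + r² + 2dr cosθ = |CA|² = 0.062371 m²;  d cosθ + r = +0.028866 m.
|ω_lever| = |0.0825·5.1·+0.028866| / 0.062371 = 0.19473 rad/s.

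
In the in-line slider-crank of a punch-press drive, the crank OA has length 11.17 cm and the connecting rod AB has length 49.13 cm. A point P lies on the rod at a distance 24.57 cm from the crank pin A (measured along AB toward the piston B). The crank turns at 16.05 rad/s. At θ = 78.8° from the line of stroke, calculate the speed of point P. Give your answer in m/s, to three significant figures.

1.81

ω = 16.05 rad/s.  Crank-pin speed |V_A| = rω = 1.7928 m/s, perpendicular to OA.
Rod angle: sinφ = −(r/L) sinθ ⇒ φ = -12.887°; ω_rod = −rω cosθ/√(L²−r²sin²θ) = -0.72709 rad/s.
V_P = V_A + ω_rod × AP, with AP = 0.2457 m along the rod.
Components: V_Px = −rω sinθ − a·ω_rod·sinφ = -1.7985 m/s;  V_Py = rω cosθ + a·ω_rod·cosφ = +0.17407 m/s.
|V_P| = √(V_Px² + V_Py²) = 1.8069 m/s.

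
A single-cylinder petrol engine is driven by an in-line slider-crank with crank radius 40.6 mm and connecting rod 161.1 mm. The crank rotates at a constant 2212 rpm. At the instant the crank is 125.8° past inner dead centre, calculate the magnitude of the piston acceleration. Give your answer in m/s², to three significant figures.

ω = 2π·2212/60 = 231.6 rad/s
x(θ) = r cosθ + √(L² − r² sin²θ); with ω constant, a = ω²·d²x/dθ².
d²x/dθ² = −r cosθ − r²(cos2θ)/√u − r⁴ sin²2θ/(4u^{3/2}),  u = L² − r² sin²θ = 0.0248689 m².
Substituting r = 0.0406 m, L = 0.1611 m, θ = 125.8°: d²x/dθ² = +0.026893 m.
a = ω²·d²x/dθ² = (231.6)²·(+0.026893) = +1443 m/s²;  |a| = 1443 m/s².

1440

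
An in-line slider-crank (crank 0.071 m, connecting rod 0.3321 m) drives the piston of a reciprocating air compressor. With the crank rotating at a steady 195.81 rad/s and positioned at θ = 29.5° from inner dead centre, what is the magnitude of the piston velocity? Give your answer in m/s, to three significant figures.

ω = 195.8 rad/s
For an in-line slider-crank, x = r cosθ + √(L² − r² sin²θ), so v = −rω sinθ·[1 + r cosθ/√(L² − r² sin²θ)].
With r = 0.071 m, L = 0.3321 m, θ = 29.5°: √(L² − r² sin²θ) = 0.33025 m.
v = −0.071·195.8·0.49242·[1 + 0.071·0.87036/0.33025] = -8.1269 m/s.
|v| = 8.1269 m/s.

8.13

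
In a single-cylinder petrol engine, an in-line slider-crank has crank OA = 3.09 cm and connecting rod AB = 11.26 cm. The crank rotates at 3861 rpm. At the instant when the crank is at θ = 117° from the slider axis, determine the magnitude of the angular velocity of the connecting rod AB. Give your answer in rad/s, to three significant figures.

51.9

ω = 404.3 rad/s (converted from 3861 rpm).
The rod makes angle φ with the slider axis where L sinφ = r sinθ; differentiating, L cosφ·φ̇ = r ω cosθ.
L cosφ = √(L² − r² sin²θ) = 0.10918 m.
|ω_rod| = r ω |cosθ| / √(L² − r² sin²θ) = 0.0309·404.3·0.45399/0.10918 = 51.95 rad/s.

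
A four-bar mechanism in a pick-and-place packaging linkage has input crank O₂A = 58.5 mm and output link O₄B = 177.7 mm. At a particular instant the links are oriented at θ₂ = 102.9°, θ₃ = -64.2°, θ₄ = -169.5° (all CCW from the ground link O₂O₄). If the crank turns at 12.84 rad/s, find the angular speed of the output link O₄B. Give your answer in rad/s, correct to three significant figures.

ω₂ = 12.84 rad/s
Differentiating the loop-closure r₂e^{iθ₂}+r₃e^{iθ₃}=r₁+r₄e^{iθ₄} gives r₂ω₂e^{iθ₂}+r₃ω₃e^{iθ₃}=r₄ω₄e^{iθ₄}.
Eliminating the other unknown: ω₄ = r₂ω₂ sin(θ₂−θ₃) / [r₄ sin(θ₄−θ₃)].
Numerator sine = +0.22325; denominator sine = -0.96456.
Result = 0.0585·12.84·(+0.22325) / (0.1777·(-0.96456)) = -0.97836 rad/s; magnitude 0.97836 rad/s.

0.978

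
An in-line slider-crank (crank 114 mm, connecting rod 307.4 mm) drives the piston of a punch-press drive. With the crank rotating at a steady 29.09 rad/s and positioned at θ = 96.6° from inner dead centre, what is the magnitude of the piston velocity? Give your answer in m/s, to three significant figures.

ω = 29.09 rad/s
For an in-line slider-crank, x = r cosθ + √(L² − r² sin²θ), so v = −rω sinθ·[1 + r cosθ/√(L² − r² sin²θ)].
With r = 0.114 m, L = 0.3074 m, θ = 96.6°: √(L² − r² sin²θ) = 0.28578 m.
v = −0.114·29.09·0.99337·[1 + 0.114·-0.11494/0.28578] = -3.1432 m/s.
|v| = 3.1432 m/s.

3.14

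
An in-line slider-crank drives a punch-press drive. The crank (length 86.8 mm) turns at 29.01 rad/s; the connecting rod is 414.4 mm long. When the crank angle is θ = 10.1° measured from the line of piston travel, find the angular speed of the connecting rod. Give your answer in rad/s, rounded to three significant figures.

ω = 29.01 rad/s
The rod makes angle φ with the slider axis where L sinφ = r sinθ; differentiating, L cosφ·φ̇ = r ω cosθ.
L cosφ = √(L² − r² sin²θ) = 0.41412 m.
|ω_rod| = r ω |cosθ| / √(L² − r² sin²θ) = 0.0868·29.01·0.98450/0.41412 = 5.9863 rad/s.

5.99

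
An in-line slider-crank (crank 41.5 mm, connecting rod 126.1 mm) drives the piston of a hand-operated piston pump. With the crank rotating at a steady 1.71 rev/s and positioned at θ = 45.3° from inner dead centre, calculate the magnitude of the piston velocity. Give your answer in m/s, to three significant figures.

ω = 2π·1.71 = 10.74 rad/s
For an in-line slider-crank, x = r cosθ + √(L² − r² sin²θ), so v = −rω sinθ·[1 + r cosθ/√(L² − r² sin²θ)].
With r = 0.0415 m, L = 0.1261 m, θ = 45.3°: √(L² − r² sin²θ) = 0.1226 m.
v = −0.0415·10.74·0.71080·[1 + 0.0415·0.70339/0.1226] = -0.3924 m/s.
|v| = 0.3924 m/s.

0.392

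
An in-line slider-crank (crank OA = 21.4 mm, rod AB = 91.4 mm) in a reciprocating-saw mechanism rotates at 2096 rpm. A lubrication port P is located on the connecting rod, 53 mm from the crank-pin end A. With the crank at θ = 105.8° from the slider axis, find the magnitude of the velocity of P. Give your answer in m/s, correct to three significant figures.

ω = 219.5 rad/s.  Crank-pin speed |V_A| = rω = 4.6971 m/s, perpendicular to OA.
Rod angle: sinφ = −(r/L) sinθ ⇒ φ = -13.020°; ω_rod = −rω cosθ/√(L²−r²sin²θ) = +14.362 rad/s.
V_P = V_A + ω_rod × AP, with AP = 0.053 m along the rod.
Components: V_Px = −rω sinθ − a·ω_rod·sinφ = -4.3482 m/s;  V_Py = rω cosθ + a·ω_rod·cosφ = -0.53732 m/s.
|V_P| = √(V_Px² + V_Py²) = 4.3813 m/s.

4.38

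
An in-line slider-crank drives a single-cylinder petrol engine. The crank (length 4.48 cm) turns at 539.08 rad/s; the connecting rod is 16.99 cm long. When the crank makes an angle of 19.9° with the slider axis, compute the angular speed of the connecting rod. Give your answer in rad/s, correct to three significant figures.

ω = 539.1 rad/s
The rod makes angle φ with the slider axis where L sinφ = r sinθ; differentiating, L cosφ·φ̇ = r ω cosθ.
L cosφ = √(L² − r² sin²θ) = 0.16921 m.
|ω_rod| = r ω |cosθ| / √(L² − r² sin²θ) = 0.0448·539.1·0.94029/0.16921 = 134.2 rad/s.

134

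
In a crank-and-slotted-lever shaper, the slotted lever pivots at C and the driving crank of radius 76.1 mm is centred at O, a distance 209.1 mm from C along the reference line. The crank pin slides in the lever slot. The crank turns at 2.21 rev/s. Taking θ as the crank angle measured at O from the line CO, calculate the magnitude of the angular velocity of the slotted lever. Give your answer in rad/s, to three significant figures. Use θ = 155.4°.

ω = 13.89 rad/s (from 2.21 rev/s).
Crank pin A relative to C: A = (d + r cosθ, r sinθ); lever angle φ = atan2(r sinθ, d + r cosθ).
Differentiating tanφ: φ̇ = rω(d cosθ + r)/(d² + r² + 2dr cosθ).
d² + r² + 2dr cosθ = |CA|² = 0.0205776 m²;  d cosθ + r = -0.11402 m.
|ω_lever| = |0.0761·13.89·-0.11402| / 0.0205776 = 5.8553 rad/s.

5.86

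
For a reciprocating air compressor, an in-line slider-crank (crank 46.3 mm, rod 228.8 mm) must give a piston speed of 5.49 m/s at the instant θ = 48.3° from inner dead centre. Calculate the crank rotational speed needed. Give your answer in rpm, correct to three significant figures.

For an in-line slider-crank, |v_piston| = rω|sinθ|·[1 + r cosθ/√(L² − r² sin²θ)].
With r = 0.0463 m, L = 0.2288 m, θ = 48.3°: the bracketed kinematic factor |dx/dθ| = 0.039277 m.
ω = v/|dx/dθ| = 5.49/0.039277 = 139.78 rad/s.
N = 60ω/(2π) = 1334.8 rpm.

1330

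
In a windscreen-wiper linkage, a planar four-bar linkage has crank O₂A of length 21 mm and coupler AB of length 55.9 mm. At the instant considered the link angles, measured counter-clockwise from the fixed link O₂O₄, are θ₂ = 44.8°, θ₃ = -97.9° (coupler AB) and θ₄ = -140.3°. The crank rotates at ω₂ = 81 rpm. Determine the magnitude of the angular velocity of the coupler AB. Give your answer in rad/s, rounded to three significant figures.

ω₂ = 8.482 rad/s (from 81 rpm).
Differentiating the loop-closure r₂e^{iθ₂}+r₃e^{iθ₃}=r₁+r₄e^{iθ₄} gives r₂ω₂e^{iθ₂}+r₃ω₃e^{iθ₃}=r₄ω₄e^{iθ₄}.
Eliminating the other unknown: ω₃ = r₂ω₂ sin(θ₄−θ₂) / [r₃ sin(θ₃−θ₄)].
Numerator sine = +0.08889; denominator sine = +0.67430.
Result = 0.021·8.482·(+0.08889) / (0.0559·(+0.67430)) = +0.42009 rad/s; magnitude 0.42009 rad/s.

0.420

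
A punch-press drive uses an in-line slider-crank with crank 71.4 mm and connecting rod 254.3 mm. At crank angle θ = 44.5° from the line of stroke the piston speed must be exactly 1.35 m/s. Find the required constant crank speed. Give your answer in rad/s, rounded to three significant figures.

22.4

For an in-line slider-crank, |v_piston| = rω|sinθ|·[1 + r cosθ/√(L² − r² sin²θ)].
With r = 0.0714 m, L = 0.2543 m, θ = 44.5°: the bracketed kinematic factor |dx/dθ| = 0.060267 m.
ω = v/|dx/dθ| = 1.35/0.060267 = 22.4 rad/s.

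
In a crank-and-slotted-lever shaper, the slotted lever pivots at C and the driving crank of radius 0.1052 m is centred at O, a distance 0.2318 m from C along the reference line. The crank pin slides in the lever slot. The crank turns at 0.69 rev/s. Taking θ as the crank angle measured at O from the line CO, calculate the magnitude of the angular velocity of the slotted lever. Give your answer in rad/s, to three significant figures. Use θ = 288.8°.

ω = 4.335 rad/s (from 0.69 rev/s).
Crank pin A relative to C: A = (d + r cosθ, r sinθ); lever angle φ = atan2(r sinθ, d + r cosθ).
Differentiating tanφ: φ̇ = rω(d cosθ + r)/(d² + r² + 2dr cosθ).
d² + r² + 2dr cosθ = |CA|² = 0.0805154 m²;  d cosθ + r = +0.1799 m.
|ω_lever| = |0.1052·4.335·+0.1799| / 0.0805154 = 1.0191 rad/s.

1.02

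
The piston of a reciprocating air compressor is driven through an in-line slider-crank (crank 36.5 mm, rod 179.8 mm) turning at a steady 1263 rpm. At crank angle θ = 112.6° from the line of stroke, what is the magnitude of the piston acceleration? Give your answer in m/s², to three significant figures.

338

ω = 2π·1263/60 = 132.3 rad/s
x(θ) = r cosθ + √(L² − r² sin²θ); with ω constant, a = ω²·d²x/dθ².
d²x/dθ² = −r cosθ − r²(cos2θ)/√u − r⁴ sin²2θ/(4u^{3/2}),  u = L² − r² sin²θ = 0.0311925 m².
Substituting r = 0.0365 m, L = 0.1798 m, θ = 112.6°: d²x/dθ² = +0.019301 m.
a = ω²·d²x/dθ² = (132.3)²·(+0.019301) = +337.64 m/s²;  |a| = 337.64 m/s².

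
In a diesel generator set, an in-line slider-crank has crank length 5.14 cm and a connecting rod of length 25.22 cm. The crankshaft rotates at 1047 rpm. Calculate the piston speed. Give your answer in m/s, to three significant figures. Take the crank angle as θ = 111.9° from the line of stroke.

ω = 2π·1047/60 = 109.6 rad/s
For an in-line slider-crank, x = r cosθ + √(L² − r² sin²θ), so v = −rω sinθ·[1 + r cosθ/√(L² − r² sin²θ)].
With r = 0.0514 m, L = 0.2522 m, θ = 111.9°: √(L² − r² sin²θ) = 0.24765 m.
v = −0.0514·109.6·0.92784·[1 + 0.0514·-0.37299/0.24765] = -4.8241 m/s.
|v| = 4.8241 m/s.

4.82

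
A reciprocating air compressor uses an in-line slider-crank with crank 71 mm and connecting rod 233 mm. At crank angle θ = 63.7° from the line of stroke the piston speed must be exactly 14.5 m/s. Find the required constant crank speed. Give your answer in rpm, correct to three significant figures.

1910

For an in-line slider-crank, |v_piston| = rω|sinθ|·[1 + r cosθ/√(L² − r² sin²θ)].
With r = 0.071 m, L = 0.233 m, θ = 63.7°: the bracketed kinematic factor |dx/dθ| = 0.072584 m.
ω = v/|dx/dθ| = 14.5/0.072584 = 199.77 rad/s.
N = 60ω/(2π) = 1907.6 rpm.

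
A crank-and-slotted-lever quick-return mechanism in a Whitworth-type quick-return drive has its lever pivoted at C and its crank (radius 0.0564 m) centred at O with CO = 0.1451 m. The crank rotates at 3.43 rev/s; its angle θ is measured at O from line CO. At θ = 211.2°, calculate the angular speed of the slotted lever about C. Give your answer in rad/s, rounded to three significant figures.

ω = 21.55 rad/s (from 3.43 rev/s).
Crank pin A relative to C: A = (d + r cosθ, r sinθ); lever angle φ = atan2(r sinθ, d + r cosθ).
Differentiating tanφ: φ̇ = rω(d cosθ + r)/(d² + r² + 2dr cosθ).
d² + r² + 2dr cosθ = |CA|² = 0.010235 m²;  d cosθ + r = -0.067713 m.
|ω_lever| = |0.0564·21.55·-0.067713| / 0.010235 = 8.0416 rad/s.

8.04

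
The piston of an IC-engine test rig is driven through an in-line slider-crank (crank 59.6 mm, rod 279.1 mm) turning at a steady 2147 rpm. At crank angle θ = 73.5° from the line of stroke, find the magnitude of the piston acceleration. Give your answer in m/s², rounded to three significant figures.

ω = 2π·2147/60 = 224.8 rad/s
x(θ) = r cosθ + √(L² − r² sin²θ); with ω constant, a = ω²·d²x/dθ².
d²x/dθ² = −r cosθ − r²(cos2θ)/√u − r⁴ sin²2θ/(4u^{3/2}),  u = L² − r² sin²θ = 0.0746312 m².
Substituting r = 0.0596 m, L = 0.2791 m, θ = 73.5°: d²x/dθ² = -0.0060683 m.
a = ω²·d²x/dθ² = (224.8)²·(-0.0060683) = -306.75 m/s²;  |a| = 306.75 m/s².

307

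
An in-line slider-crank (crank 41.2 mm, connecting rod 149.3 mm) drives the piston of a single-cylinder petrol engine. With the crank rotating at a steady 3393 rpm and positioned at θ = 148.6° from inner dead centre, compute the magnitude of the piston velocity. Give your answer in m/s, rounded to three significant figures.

5.81

ω = 2π·3393/60 = 355.3 rad/s
For an in-line slider-crank, x = r cosθ + √(L² − r² sin²θ), so v = −rω sinθ·[1 + r cosθ/√(L² − r² sin²θ)].
With r = 0.0412 m, L = 0.1493 m, θ = 148.6°: √(L² − r² sin²θ) = 0.14775 m.
v = −0.0412·355.3·0.52101·[1 + 0.0412·-0.85355/0.14775] = -5.8117 m/s.
|v| = 5.8117 m/s.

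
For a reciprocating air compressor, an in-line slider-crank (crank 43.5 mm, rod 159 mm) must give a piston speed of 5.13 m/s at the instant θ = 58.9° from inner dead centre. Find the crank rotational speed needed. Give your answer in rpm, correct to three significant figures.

For an in-line slider-crank, |v_piston| = rω|sinθ|·[1 + r cosθ/√(L² − r² sin²θ)].
With r = 0.0435 m, L = 0.159 m, θ = 58.9°: the bracketed kinematic factor |dx/dθ| = 0.042662 m.
ω = v/|dx/dθ| = 5.13/0.042662 = 120.25 rad/s.
N = 60ω/(2π) = 1148.3 rpm.

1150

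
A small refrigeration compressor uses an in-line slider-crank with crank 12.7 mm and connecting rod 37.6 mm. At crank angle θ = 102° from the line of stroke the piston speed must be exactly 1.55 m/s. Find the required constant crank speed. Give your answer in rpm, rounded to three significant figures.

1290

For an in-line slider-crank, |v_piston| = rω|sinθ|·[1 + r cosθ/√(L² − r² sin²θ)].
With r = 0.0127 m, L = 0.0376 m, θ = 102°: the bracketed kinematic factor |dx/dθ| = 0.011498 m.
ω = v/|dx/dθ| = 1.55/0.011498 = 134.8 rad/s.
N = 60ω/(2π) = 1287.3 rpm.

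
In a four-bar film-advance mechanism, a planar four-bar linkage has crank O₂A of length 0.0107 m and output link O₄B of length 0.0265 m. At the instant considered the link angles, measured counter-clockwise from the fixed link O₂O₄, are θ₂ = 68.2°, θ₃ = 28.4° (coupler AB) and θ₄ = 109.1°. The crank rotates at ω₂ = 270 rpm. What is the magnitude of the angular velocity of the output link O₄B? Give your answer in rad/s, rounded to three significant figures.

ω₂ = 28.27 rad/s (from 270 rpm).
Differentiating the loop-closure r₂e^{iθ₂}+r₃e^{iθ₃}=r₁+r₄e^{iθ₄} gives r₂ω₂e^{iθ₂}+r₃ω₃e^{iθ₃}=r₄ω₄e^{iθ₄}.
Eliminating the other unknown: ω₄ = r₂ω₂ sin(θ₂−θ₃) / [r₄ sin(θ₄−θ₃)].
Numerator sine = +0.64011; denominator sine = +0.98686.
Result = 0.0107·28.27·(+0.64011) / (0.0265·(+0.98686)) = +7.4051 rad/s; magnitude 7.4051 rad/s.

7.41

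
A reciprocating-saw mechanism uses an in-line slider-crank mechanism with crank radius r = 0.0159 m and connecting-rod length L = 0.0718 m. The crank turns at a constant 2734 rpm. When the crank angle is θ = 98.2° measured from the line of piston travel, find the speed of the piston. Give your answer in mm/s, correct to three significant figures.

ω = 2π·2734/60 = 286.3 rad/s
For an in-line slider-crank, x = r cosθ + √(L² − r² sin²θ), so v = −rω sinθ·[1 + r cosθ/√(L² − r² sin²θ)].
With r = 0.0159 m, L = 0.0718 m, θ = 98.2°: √(L² − r² sin²θ) = 0.070054 m.
v = −0.0159·286.3·0.98978·[1 + 0.0159·-0.14263/0.070054] = -4.3598 m/s.
|v| = 4.3598 m/s = 4359.8 mm/s.

4360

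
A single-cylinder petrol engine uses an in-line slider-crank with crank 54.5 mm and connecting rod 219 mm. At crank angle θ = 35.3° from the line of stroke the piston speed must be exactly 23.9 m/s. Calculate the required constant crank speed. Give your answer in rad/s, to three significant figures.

630

For an in-line slider-crank, |v_piston| = rω|sinθ|·[1 + r cosθ/√(L² − r² sin²θ)].
With r = 0.0545 m, L = 0.219 m, θ = 35.3°: the bracketed kinematic factor |dx/dθ| = 0.037957 m.
ω = v/|dx/dθ| = 23.9/0.037957 = 629.66 rad/s.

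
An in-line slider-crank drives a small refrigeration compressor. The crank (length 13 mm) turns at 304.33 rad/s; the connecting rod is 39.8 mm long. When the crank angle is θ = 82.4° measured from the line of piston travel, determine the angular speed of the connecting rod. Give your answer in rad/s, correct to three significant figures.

13.9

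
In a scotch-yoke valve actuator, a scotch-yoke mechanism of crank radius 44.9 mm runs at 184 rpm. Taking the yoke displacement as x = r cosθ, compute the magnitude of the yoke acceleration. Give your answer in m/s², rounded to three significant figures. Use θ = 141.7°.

ω = 19.27 rad/s (from 184 rpm).
x = r cosθ ⇒ ẍ = −rω² cosθ (ω constant).
|a| = rω²|cosθ| = 0.0449·(19.27)²·|cos 141.7°| = 13.082 m/s².

13.1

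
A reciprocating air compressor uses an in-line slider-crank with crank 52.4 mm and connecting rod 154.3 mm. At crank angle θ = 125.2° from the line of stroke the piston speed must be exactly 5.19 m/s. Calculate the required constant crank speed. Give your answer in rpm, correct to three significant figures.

For an in-line slider-crank, |v_piston| = rω|sinθ|·[1 + r cosθ/√(L² − r² sin²θ)].
With r = 0.0524 m, L = 0.1543 m, θ = 125.2°: the bracketed kinematic factor |dx/dθ| = 0.034094 m.
ω = v/|dx/dθ| = 5.19/0.034094 = 152.23 rad/s.
N = 60ω/(2π) = 1453.7 rpm.

1450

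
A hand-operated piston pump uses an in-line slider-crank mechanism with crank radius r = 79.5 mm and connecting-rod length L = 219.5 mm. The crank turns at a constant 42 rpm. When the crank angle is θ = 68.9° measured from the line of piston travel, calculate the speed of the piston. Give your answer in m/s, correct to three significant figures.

0.371

ω = 2π·42/60 = 4.398 rad/s
For an in-line slider-crank, x = r cosθ + √(L² − r² sin²θ), so v = −rω sinθ·[1 + r cosθ/√(L² − r² sin²θ)].
With r = 0.0795 m, L = 0.2195 m, θ = 68.9°: √(L² − r² sin²θ) = 0.20659 m.
v = −0.0795·4.398·0.93295·[1 + 0.0795·0.36000/0.20659] = -0.37141 m/s.
|v| = 0.37141 m/s.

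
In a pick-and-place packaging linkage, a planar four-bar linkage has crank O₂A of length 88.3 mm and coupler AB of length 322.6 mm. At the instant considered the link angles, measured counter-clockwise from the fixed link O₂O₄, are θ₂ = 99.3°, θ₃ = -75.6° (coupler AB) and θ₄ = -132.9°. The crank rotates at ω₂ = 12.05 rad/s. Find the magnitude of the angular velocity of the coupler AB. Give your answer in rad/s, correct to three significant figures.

ω₂ = 12.05 rad/s
Differentiating the loop-closure r₂e^{iθ₂}+r₃e^{iθ₃}=r₁+r₄e^{iθ₄} gives r₂ω₂e^{iθ₂}+r₃ω₃e^{iθ₃}=r₄ω₄e^{iθ₄}.
Eliminating the other unknown: ω₃ = r₂ω₂ sin(θ₄−θ₂) / [r₃ sin(θ₃−θ₄)].
Numerator sine = +0.79016; denominator sine = +0.84151.
Result = 0.0883·12.05·(+0.79016) / (0.3226·(+0.84151)) = +3.097 rad/s; magnitude 3.097 rad/s.

3.10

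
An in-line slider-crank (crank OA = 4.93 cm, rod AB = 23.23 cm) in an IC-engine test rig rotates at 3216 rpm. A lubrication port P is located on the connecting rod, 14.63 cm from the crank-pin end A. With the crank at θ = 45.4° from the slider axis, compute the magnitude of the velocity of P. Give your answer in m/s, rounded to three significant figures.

ω = 336.8 rad/s.  Crank-pin speed |V_A| = rω = 16.603 m/s, perpendicular to OA.
Rod angle: sinφ = −(r/L) sinθ ⇒ φ = -8.691°; ω_rod = −rω cosθ/√(L²−r²sin²θ) = -50.768 rad/s.
V_P = V_A + ω_rod × AP, with AP = 0.1463 m along the rod.
Components: V_Px = −rω sinθ − a·ω_rod·sinφ = -12.944 m/s;  V_Py = rω cosθ + a·ω_rod·cosφ = +4.3159 m/s.
|V_P| = √(V_Px² + V_Py²) = 13.645 m/s.

13.6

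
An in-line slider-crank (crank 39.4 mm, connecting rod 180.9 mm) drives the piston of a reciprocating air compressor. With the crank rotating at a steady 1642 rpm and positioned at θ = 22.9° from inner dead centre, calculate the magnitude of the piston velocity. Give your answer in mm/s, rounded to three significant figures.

ω = 2π·1642/60 = 171.9 rad/s
For an in-line slider-crank, x = r cosθ + √(L² − r² sin²θ), so v = −rω sinθ·[1 + r cosθ/√(L² − r² sin²θ)].
With r = 0.0394 m, L = 0.1809 m, θ = 22.9°: √(L² − r² sin²θ) = 0.18025 m.
v = −0.0394·171.9·0.38912·[1 + 0.0394·0.92119/0.18025] = -3.1671 m/s.
|v| = 3.1671 m/s = 3167.1 mm/s.

3170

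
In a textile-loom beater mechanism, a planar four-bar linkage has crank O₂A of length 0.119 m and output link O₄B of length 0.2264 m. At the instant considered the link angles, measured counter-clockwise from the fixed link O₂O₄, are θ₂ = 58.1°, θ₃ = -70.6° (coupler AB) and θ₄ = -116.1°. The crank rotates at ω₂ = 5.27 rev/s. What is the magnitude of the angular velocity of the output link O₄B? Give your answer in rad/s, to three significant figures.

ω₂ = 33.11 rad/s (from 5.27 rev/s).
Differentiating the loop-closure r₂e^{iθ₂}+r₃e^{iθ₃}=r₁+r₄e^{iθ₄} gives r₂ω₂e^{iθ₂}+r₃ω₃e^{iθ₃}=r₄ω₄e^{iθ₄}.
Eliminating the other unknown: ω₄ = r₂ω₂ sin(θ₂−θ₃) / [r₄ sin(θ₄−θ₃)].
Numerator sine = +0.78043; denominator sine = -0.71325.
Result = 0.119·33.11·(+0.78043) / (0.2264·(-0.71325)) = -19.044 rad/s; magnitude 19.044 rad/s.

19.0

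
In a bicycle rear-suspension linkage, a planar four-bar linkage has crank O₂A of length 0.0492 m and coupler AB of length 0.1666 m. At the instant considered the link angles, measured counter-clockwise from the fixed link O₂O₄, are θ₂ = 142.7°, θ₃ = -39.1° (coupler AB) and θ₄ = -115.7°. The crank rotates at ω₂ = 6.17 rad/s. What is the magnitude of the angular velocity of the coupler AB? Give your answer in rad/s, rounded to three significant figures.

ω₂ = 6.17 rad/s
Differentiating the loop-closure r₂e^{iθ₂}+r₃e^{iθ₃}=r₁+r₄e^{iθ₄} gives r₂ω₂e^{iθ₂}+r₃ω₃e^{iθ₃}=r₄ω₄e^{iθ₄}.
Eliminating the other unknown: ω₃ = r₂ω₂ sin(θ₄−θ₂) / [r₃ sin(θ₃−θ₄)].
Numerator sine = +0.97958; denominator sine = +0.97278.
Result = 0.0492·6.17·(+0.97958) / (0.1666·(+0.97278)) = +1.8348 rad/s; magnitude 1.8348 rad/s.

1.83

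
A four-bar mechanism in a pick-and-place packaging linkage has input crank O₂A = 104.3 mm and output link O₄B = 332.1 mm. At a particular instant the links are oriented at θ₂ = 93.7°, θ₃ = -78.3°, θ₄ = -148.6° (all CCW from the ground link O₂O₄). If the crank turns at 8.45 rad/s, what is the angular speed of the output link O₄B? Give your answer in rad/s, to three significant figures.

0.392

ω₂ = 8.45 rad/s
Differentiating the loop-closure r₂e^{iθ₂}+r₃e^{iθ₃}=r₁+r₄e^{iθ₄} gives r₂ω₂e^{iθ₂}+r₃ω₃e^{iθ₃}=r₄ω₄e^{iθ₄}.
Eliminating the other unknown: ω₄ = r₂ω₂ sin(θ₂−θ₃) / [r₄ sin(θ₄−θ₃)].
Numerator sine = +0.13917; denominator sine = -0.94147.
Result = 0.1043·8.45·(+0.13917) / (0.3321·(-0.94147)) = -0.3923 rad/s; magnitude 0.3923 rad/s.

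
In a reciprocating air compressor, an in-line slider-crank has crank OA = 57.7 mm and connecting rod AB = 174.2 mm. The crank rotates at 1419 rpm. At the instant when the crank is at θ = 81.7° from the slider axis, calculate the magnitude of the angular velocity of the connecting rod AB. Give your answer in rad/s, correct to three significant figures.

ω = 148.6 rad/s (converted from 1419 rpm).
The rod makes angle φ with the slider axis where L sinφ = r sinθ; differentiating, L cosφ·φ̇ = r ω cosθ.
L cosφ = √(L² − r² sin²θ) = 0.16458 m.
|ω_rod| = r ω |cosθ| / √(L² − r² sin²θ) = 0.0577·148.6·0.14436/0.16458 = 7.5206 rad/s.

7.52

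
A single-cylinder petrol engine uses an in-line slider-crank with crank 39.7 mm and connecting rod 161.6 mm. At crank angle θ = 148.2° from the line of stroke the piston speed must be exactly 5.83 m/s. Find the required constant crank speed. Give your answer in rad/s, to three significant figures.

For an in-line slider-crank, |v_piston| = rω|sinθ|·[1 + r cosθ/√(L² − r² sin²θ)].
With r = 0.0397 m, L = 0.1616 m, θ = 148.2°: the bracketed kinematic factor |dx/dθ| = 0.016515 m.
ω = v/|dx/dθ| = 5.83/0.016515 = 353.01 rad/s.

353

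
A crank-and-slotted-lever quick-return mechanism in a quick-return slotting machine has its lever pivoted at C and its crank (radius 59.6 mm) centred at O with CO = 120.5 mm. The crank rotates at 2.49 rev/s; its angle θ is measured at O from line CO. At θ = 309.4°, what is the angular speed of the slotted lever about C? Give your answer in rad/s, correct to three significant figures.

ω = 15.65 rad/s (from 2.49 rev/s).
Crank pin A relative to C: A = (d + r cosθ, r sinθ); lever angle φ = atan2(r sinθ, d + r cosθ).
Differentiating tanφ: φ̇ = rω(d cosθ + r)/(d² + r² + 2dr cosθ).
d² + r² + 2dr cosθ = |CA|² = 0.0271894 m²;  d cosθ + r = +0.13609 m.
|ω_lever| = |0.0596·15.65·+0.13609| / 0.0271894 = 4.667 rad/s.

4.67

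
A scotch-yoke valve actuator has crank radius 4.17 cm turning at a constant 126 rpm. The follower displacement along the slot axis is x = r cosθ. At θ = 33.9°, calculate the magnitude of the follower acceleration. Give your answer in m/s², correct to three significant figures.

6.03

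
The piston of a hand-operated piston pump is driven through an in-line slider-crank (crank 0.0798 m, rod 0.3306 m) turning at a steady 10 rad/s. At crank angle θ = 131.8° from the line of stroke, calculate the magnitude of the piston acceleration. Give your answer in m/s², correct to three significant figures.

5.51

ω = 10 rad/s
x(θ) = r cosθ + √(L² − r² sin²θ); with ω constant, a = ω²·d²x/dθ².
d²x/dθ² = −r cosθ − r²(cos2θ)/√u − r⁴ sin²2θ/(4u^{3/2}),  u = L² − r² sin²θ = 0.105757 m².
Substituting r = 0.0798 m, L = 0.3306 m, θ = 131.8°: d²x/dθ² = +0.055081 m.
a = ω²·d²x/dθ² = (10)²·(+0.055081) = +5.5081 m/s²;  |a| = 5.5081 m/s².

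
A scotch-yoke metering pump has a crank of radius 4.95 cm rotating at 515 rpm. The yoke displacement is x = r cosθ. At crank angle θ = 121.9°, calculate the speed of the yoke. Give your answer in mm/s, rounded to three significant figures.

2270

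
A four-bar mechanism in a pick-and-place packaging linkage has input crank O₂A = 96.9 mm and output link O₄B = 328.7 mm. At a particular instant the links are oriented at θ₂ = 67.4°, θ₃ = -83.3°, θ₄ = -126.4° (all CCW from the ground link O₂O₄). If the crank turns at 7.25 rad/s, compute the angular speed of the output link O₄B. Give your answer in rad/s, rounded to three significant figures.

1.53

ω₂ = 7.25 rad/s
Differentiating the loop-closure r₂e^{iθ₂}+r₃e^{iθ₃}=r₁+r₄e^{iθ₄} gives r₂ω₂e^{iθ₂}+r₃ω₃e^{iθ₃}=r₄ω₄e^{iθ₄}.
Eliminating the other unknown: ω₄ = r₂ω₂ sin(θ₂−θ₃) / [r₄ sin(θ₄−θ₃)].
Numerator sine = +0.48938; denominator sine = -0.68327.
Result = 0.0969·7.25·(+0.48938) / (0.3287·(-0.68327)) = -1.5308 rad/s; magnitude 1.5308 rad/s.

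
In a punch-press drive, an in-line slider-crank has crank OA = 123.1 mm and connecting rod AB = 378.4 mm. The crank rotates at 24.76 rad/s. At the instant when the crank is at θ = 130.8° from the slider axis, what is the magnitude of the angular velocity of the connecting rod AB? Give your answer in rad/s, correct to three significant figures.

5.43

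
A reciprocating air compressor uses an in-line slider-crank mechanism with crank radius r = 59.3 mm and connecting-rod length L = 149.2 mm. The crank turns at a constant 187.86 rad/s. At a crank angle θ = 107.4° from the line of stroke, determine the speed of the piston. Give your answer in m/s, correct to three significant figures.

9.26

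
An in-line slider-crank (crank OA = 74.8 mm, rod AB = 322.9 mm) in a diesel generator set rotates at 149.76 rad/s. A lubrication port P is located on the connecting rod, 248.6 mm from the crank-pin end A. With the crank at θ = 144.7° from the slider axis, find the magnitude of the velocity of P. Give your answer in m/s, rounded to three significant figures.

5.91

ω = 149.8 rad/s.  Crank-pin speed |V_A| = rω = 11.202 m/s, perpendicular to OA.
Rod angle: sinφ = −(r/L) sinθ ⇒ φ = -7.693°; ω_rod = −rω cosθ/√(L²−r²sin²θ) = +28.571 rad/s.
V_P = V_A + ω_rod × AP, with AP = 0.2486 m along the rod.
Components: V_Px = −rω sinθ − a·ω_rod·sinφ = -5.5224 m/s;  V_Py = rω cosθ + a·ω_rod·cosφ = -2.1037 m/s.
|V_P| = √(V_Px² + V_Py²) = 5.9095 m/s.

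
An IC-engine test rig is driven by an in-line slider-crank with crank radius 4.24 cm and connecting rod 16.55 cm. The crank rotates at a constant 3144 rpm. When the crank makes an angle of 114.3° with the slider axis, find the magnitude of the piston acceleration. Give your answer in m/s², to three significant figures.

2680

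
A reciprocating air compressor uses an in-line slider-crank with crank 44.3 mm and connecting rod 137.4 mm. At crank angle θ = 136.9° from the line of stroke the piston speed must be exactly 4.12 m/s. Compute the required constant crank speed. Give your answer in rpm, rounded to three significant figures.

For an in-line slider-crank, |v_piston| = rω|sinθ|·[1 + r cosθ/√(L² − r² sin²θ)].
With r = 0.0443 m, L = 0.1374 m, θ = 136.9°: the bracketed kinematic factor |dx/dθ| = 0.022964 m.
ω = v/|dx/dθ| = 4.12/0.022964 = 179.41 rad/s.
N = 60ω/(2π) = 1713.3 rpm.

1710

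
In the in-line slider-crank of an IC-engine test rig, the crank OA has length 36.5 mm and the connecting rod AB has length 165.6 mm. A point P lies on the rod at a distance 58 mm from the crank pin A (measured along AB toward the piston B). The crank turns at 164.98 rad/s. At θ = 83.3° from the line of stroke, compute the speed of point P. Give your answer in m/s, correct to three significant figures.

6.05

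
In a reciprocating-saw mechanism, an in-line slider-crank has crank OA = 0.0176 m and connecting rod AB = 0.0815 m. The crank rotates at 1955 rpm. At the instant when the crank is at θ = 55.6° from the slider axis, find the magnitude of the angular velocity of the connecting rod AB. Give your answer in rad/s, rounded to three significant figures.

25.4

ω = 204.7 rad/s (converted from 1955 rpm).
The rod makes angle φ with the slider axis where L sinφ = r sinθ; differentiating, L cosφ·φ̇ = r ω cosθ.
L cosφ = √(L² − r² sin²θ) = 0.080196 m.
|ω_rod| = r ω |cosθ| / √(L² − r² sin²θ) = 0.0176·204.7·0.56497/0.080196 = 25.384 rad/s.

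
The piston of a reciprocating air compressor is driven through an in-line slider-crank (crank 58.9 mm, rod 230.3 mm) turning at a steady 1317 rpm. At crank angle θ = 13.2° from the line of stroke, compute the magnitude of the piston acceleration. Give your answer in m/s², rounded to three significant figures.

ω = 2π·1317/60 = 137.9 rad/s
x(θ) = r cosθ + √(L² − r² sin²θ); with ω constant, a = ω²·d²x/dθ².
d²x/dθ² = −r cosθ − r²(cos2θ)/√u − r⁴ sin²2θ/(4u^{3/2}),  u = L² − r² sin²θ = 0.0528572 m².
Substituting r = 0.0589 m, L = 0.2303 m, θ = 13.2°: d²x/dθ² = -0.070909 m.
a = ω²·d²x/dθ² = (137.9)²·(-0.070909) = -1348.7 m/s²;  |a| = 1348.7 m/s².

1350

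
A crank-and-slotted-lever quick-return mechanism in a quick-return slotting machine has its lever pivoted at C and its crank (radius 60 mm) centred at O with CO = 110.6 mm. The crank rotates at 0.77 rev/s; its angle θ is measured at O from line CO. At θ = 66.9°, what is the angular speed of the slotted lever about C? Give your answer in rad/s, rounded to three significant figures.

1.43

ω = 4.838 rad/s (from 0.77 rev/s).
Crank pin A relative to C: A = (d + r cosθ, r sinθ); lever angle φ = atan2(r sinθ, d + r cosθ).
Differentiating tanφ: φ̇ = rω(d cosθ + r)/(d² + r² + 2dr cosθ).
d² + r² + 2dr cosθ = |CA|² = 0.0210395 m²;  d cosθ + r = +0.10339 m.
|ω_lever| = |0.06·4.838·+0.10339| / 0.0210395 = 1.4265 rad/s.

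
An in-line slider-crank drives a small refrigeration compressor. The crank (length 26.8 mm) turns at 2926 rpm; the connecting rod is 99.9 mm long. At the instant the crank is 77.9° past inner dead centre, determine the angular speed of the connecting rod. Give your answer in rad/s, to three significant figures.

ω = 306.4 rad/s (converted from 2926 rpm).
The rod makes angle φ with the slider axis where L sinφ = r sinθ; differentiating, L cosφ·φ̇ = r ω cosθ.
L cosφ = √(L² − r² sin²θ) = 0.096402 m.
|ω_rod| = r ω |cosθ| / √(L² − r² sin²θ) = 0.0268·306.4·0.20962/0.096402 = 17.856 rad/s.

17.9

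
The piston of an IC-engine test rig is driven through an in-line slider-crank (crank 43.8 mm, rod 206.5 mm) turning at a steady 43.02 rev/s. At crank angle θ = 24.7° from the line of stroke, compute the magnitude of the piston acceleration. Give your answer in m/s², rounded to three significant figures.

ω = 2π·43 = 270.3 rad/s
x(θ) = r cosθ + √(L² − r² sin²θ); with ω constant, a = ω²·d²x/dθ².
d²x/dθ² = −r cosθ − r²(cos2θ)/√u − r⁴ sin²2θ/(4u^{3/2}),  u = L² − r² sin²θ = 0.0423073 m².
Substituting r = 0.0438 m, L = 0.2065 m, θ = 24.7°: d²x/dθ² = -0.045923 m.
a = ω²·d²x/dθ² = (270.3)²·(-0.045923) = -3355.3 m/s²;  |a| = 3355.3 m/s².

3360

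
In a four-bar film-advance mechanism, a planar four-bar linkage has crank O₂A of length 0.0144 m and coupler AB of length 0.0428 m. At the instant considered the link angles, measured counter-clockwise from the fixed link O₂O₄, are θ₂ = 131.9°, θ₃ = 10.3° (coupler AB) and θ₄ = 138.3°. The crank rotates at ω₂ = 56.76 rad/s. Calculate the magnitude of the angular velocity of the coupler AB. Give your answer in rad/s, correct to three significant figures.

2.70

ω₂ = 56.76 rad/s
Differentiating the loop-closure r₂e^{iθ₂}+r₃e^{iθ₃}=r₁+r₄e^{iθ₄} gives r₂ω₂e^{iθ₂}+r₃ω₃e^{iθ₃}=r₄ω₄e^{iθ₄}.
Eliminating the other unknown: ω₃ = r₂ω₂ sin(θ₄−θ₂) / [r₃ sin(θ₃−θ₄)].
Numerator sine = +0.11147; denominator sine = -0.78801.
Result = 0.0144·56.76·(+0.11147) / (0.0428·(-0.78801)) = -2.7014 rad/s; magnitude 2.7014 rad/s.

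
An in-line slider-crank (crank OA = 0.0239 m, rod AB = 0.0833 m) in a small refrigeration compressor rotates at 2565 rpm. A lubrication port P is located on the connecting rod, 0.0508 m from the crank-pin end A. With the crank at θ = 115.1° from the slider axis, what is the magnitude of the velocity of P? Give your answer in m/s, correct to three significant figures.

5.47

ω = 268.6 rad/s.  Crank-pin speed |V_A| = rω = 6.4197 m/s, perpendicular to OA.
Rod angle: sinφ = −(r/L) sinθ ⇒ φ = -15.059°; ω_rod = −rω cosθ/√(L²−r²sin²θ) = +33.854 rad/s.
V_P = V_A + ω_rod × AP, with AP = 0.0508 m along the rod.
Components: V_Px = −rω sinθ − a·ω_rod·sinφ = -5.3666 m/s;  V_Py = rω cosθ + a·ω_rod·cosφ = -1.0625 m/s.
|V_P| = √(V_Px² + V_Py²) = 5.4708 m/s.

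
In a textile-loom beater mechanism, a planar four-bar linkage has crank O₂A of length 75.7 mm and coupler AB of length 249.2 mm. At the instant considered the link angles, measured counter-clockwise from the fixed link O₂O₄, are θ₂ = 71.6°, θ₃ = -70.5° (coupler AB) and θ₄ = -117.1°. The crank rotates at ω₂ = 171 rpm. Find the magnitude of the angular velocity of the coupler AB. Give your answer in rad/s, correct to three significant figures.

1.13

ω₂ = 17.91 rad/s (from 171 rpm).
Differentiating the loop-closure r₂e^{iθ₂}+r₃e^{iθ₃}=r₁+r₄e^{iθ₄} gives r₂ω₂e^{iθ₂}+r₃ω₃e^{iθ₃}=r₄ω₄e^{iθ₄}.
Eliminating the other unknown: ω₃ = r₂ω₂ sin(θ₄−θ₂) / [r₃ sin(θ₃−θ₄)].
Numerator sine = +0.15126; denominator sine = +0.72657.
Result = 0.0757·17.91·(+0.15126) / (0.2492·(+0.72657)) = +1.1324 rad/s; magnitude 1.1324 rad/s.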